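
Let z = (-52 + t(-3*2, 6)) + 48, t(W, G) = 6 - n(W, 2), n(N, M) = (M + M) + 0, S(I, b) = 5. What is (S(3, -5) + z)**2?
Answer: 9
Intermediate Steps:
n(N, M) = 2*M (n(N, M) = 2*M + 0 = 2*M)
t(W, G) = 2 (t(W, G) = 6 - 2*2 = 6 - 1*4 = 6 - 4 = 2)
z = -2 (z = (-52 + 2) + 48 = -50 + 48 = -2)
(S(3, -5) + z)**2 = (5 - 2)**2 = 3**2 = 9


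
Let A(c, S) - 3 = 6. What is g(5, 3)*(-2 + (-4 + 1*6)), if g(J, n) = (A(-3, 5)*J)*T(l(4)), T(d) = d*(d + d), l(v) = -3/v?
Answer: 0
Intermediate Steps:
A(c, S) = 9 (A(c, S) = 3 + 6 = 9)
T(d) = 2*d**2 (T(d) = d*(2*d) = 2*d**2)
g(J, n) = 81*J/8 (g(J, n) = (9*J)*(2*(-3/4)**2) = (9*J)*(2*(9/16)) = (9*J)*(9/8) = 81*J/8)
g(5, 3)*(-2 + (-4 + 1*6)) = ((81/8)*5)*(-2 + (-4 + 1*6)) = 405*(-2 + (-4 + 6))/8 = 405*(-2 + 2)/8 = (405/8)*0 = 0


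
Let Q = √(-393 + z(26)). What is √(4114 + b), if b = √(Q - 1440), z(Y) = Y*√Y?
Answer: √(4114 + √(-1440 + √(-393 + 26*√26))) ≈ 64.143 + 0.2958*I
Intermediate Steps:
z(Y) = Y^(3/2)
Q = √(-393 + 26*√26) (Q = √(-393 + 26^(3/2)) = √(-393 + 26*√26) ≈ 16.138*I)
b = √(-1440 + √(-393 + 26*√26)) (b = √(√(-393 + 26*√26) - 1440) = √(-1440 + √(-393 + 26*√26)) ≈ 0.2126 + 37.948*I)
√(4114 + b) = √(4114 + √(-1440 + √(-393 + 26*√26)))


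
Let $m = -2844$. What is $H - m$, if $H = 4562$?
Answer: $7406$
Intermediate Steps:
$H - m = 4562 - -2844 = 4562 + 2844 = 7406$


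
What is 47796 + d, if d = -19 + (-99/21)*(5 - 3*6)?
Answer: 334868/7 ≈ 47838.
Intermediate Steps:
d = 296/7 (d = -19 + (-99*1/21)*(5 - 18) = -19 - 33/7*(-13) = -19 + 429/7 = 296/7 ≈ 42.286)
47796 + d = 47796 + 296/7 = 334868/7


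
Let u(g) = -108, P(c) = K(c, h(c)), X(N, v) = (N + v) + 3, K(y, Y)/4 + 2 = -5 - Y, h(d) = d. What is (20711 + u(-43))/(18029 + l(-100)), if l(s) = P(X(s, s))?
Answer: 20603/18789 ≈ 1.0965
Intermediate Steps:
K(y, Y) = -28 - 4*Y (K(y, Y) = -8 + 4*(-5 - Y) = -8 + (-20 - 4*Y) = -28 - 4*Y)
X(N, v) = 3 + N + v
P(c) = -28 - 4*c
l(s) = -40 - 8*s (l(s) = -28 - 4*(3 + s + s) = -28 - 4*(3 + 2*s) = -28 + (-12 - 8*s) = -40 - 8*s)
(20711 + u(-43))/(18029 + l(-100)) = (20711 - 108)/(18029 + (-40 - 8*(-100))) = 20603/(18029 + (-40 + 800)) = 20603/(18029 + 760) = 20603/18789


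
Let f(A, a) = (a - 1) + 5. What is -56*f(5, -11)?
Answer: 392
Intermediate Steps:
f(A, a) = 4 + a (f(A, a) = (-1 + a) + 5 = 4 + a)
-56*f(5, -11) = -56*(4 - 11) = -56*(-7) = 392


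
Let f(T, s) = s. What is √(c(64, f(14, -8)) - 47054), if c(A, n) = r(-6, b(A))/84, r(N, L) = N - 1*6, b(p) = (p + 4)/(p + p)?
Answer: I*√2305653/7 ≈ 216.92*I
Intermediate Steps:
b(p) = (4 + p)/(2*p) (b(p) = (4 + p)/((2*p)) = (4 + p)*(1/(2*p)) = (4 + p)/(2*p))
r(N, L) = -6 + N (r(N, L) = N - 6 = -6 + N)
c(A, n) = -⅐ (c(A, n) = (-6 - 6)/84 = -12*1/84 = -⅐)
√(c(64, f(14, -8)) - 47054) = √(-⅐ - 47054) = √(-329379/7) = I*√2305653/7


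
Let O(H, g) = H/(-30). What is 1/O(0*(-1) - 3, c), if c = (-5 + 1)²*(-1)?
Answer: 10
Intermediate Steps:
c = -16 (c = (-4)²*(-1) = 16*(-1) = -16)
O(H, g) = -H/30 (O(H, g) = H*(-1/30) = -H/30)
1/O(0*(-1) - 3, c) = 1/(-(0*(-1) - 3)/30) = 1/(-(0 - 3)/30) = 1/(-1/30*(-3)) = 1/(⅒) = 10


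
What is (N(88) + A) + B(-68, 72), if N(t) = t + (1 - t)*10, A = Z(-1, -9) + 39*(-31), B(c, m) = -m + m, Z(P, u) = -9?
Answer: -2000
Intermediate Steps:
B(c, m) = 0
A = -1218 (A = -9 + 39*(-31) = -9 - 1209 = -1218)
N(t) = 10 - 9*t (N(t) = t + (10 - 10*t) = 10 - 9*t)
(N(88) + A) + B(-68, 72) = ((10 - 9*88) - 1218) + 0 = ((10 - 792) - 1218) + 0 = (-782 - 1218) + 0 = -2000 + 0 = -2000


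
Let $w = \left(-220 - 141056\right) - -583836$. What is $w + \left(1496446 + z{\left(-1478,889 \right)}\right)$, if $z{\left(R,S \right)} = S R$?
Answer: $625064$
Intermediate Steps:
$z{\left(R,S \right)} = R S$
$w = 442560$ ($w = \left(-220 - 141056\right) + 583836 = -141276 + 583836 = 442560$)
$w + \left(1496446 + z{\left(-1478,889 \right)}\right) = 442560 + \left(1496446 - 1313942\right) = 442560 + 182504 = 625064$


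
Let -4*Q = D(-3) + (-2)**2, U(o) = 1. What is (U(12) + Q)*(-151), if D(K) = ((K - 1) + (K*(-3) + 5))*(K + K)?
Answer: -2265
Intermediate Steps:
D(K) = 2*K*(4 - 2*K) (D(K) = ((-1 + K) + (-3*K + 5))*(2*K) = ((-1 + K) + (5 - 3*K))*(2*K) = (4 - 2*K)*(2*K) = 2*K*(4 - 2*K))
Q = 14 (Q = -(4*(-3)*(2 - 1*(-3)) + (-2)**2)/4 = -(4*(-3)*(2 + 3) + 4)/4 = -(4*(-3)*5 + 4)/4 = -(-60 + 4)/4 = -1/4*(-56) = 14)
(U(12) + Q)*(-151) = (1 + 14)*(-151) = 15*(-151) = -2265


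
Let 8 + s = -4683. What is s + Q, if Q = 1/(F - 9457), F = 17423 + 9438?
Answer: -81642163/17404 ≈ -4691.0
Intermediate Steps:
s = -4691 (s = -8 - 4683 = -4691)
F = 26861
Q = 1/17404 (Q = 1/(26861 - 9457) = 1/17404 ≈ 5.7458e-5)
s + Q = -4691 + 1/17404 = -81642163/17404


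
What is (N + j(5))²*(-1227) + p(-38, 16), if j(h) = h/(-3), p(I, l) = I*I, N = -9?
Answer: -414484/3 ≈ -1.3816e+5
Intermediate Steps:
p(I, l) = I²
j(h) = -h/3 (j(h) = h*(-⅓) = -h/3)
(N + j(5))²*(-1227) + p(-38, 16) = (-9 - ⅓*5)²*(-1227) + (-38)² = (-9 - 5/3)²*(-1227) + 1444 = (-32/3)²*(-1227) + 1444 = (1024/9)*(-1227) + 1444 = -418816/3 + 1444 = -414484/3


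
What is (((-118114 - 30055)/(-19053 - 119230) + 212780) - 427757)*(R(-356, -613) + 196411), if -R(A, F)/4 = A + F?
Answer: -5954035061584414/138283 ≈ -4.3057e+10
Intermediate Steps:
R(A, F) = -4*A - 4*F (R(A, F) = -4*(A + F) = -4*A - 4*F)
(((-118114 - 30055)/(-19053 - 119230) + 212780) - 427757)*(R(-356, -613) + 196411) = (((-118114 - 30055)/(-19053 - 119230) + 212780) - 427757)*((-4*(-356) - 4*(-613)) + 196411) = ((-148169/(-138283) + 212780) - 427757)*((1424 + 2452) + 196411) = ((-148169*(-1/138283) + 212780) - 427757)*(3876 + 196411) = ((148169/138283 + 212780) - 427757)*200287 = (29424004909/138283 - 427757)*200287 = -29727516322/138283*200287 = -5954035061584414/138283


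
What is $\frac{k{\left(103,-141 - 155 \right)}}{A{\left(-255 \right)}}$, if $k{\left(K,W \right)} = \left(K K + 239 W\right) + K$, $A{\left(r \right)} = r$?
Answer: $\frac{60032}{255} \approx 235.42$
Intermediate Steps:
$k{\left(K,W \right)} = K + K^{2} + 239 W$ ($k{\left(K,W \right)} = \left(K^{2} + 239 W\right) + K = K + K^{2} + 239 W$)
$\frac{k{\left(103,-141 - 155 \right)}}{A{\left(-255 \right)}} = \frac{103 + 103^{2} + 239 \left(-141 - 155\right)}{-255} = \left(103 + 10609 + 239 \left(-296\right)\right) \left(- \frac{1}{255}\right) = \left(103 + 10609 - 70744\right) \left(- \frac{1}{255}\right) = \left(-60032\right) \left(- \frac{1}{255}\right) = \frac{60032}{255}$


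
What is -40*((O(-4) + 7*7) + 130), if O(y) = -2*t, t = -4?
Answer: -7480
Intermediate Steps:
O(y) = 8 (O(y) = -2*(-4) = 8)
-40*((O(-4) + 7*7) + 130) = -40*((8 + 7*7) + 130) = -40*((8 + 49) + 130) = -40*(57 + 130) = -40*187 = -7480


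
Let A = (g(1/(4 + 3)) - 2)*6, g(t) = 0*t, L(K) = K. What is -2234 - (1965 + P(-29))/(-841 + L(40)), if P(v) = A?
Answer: -198609/89 ≈ -2231.6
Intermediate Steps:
g(t) = 0
A = -12 (A = (0 - 2)*6 = -2*6 = -12)
P(v) = -12
-2234 - (1965 + P(-29))/(-841 + L(40)) = -2234 - (1965 - 12)/(-841 + 40) = -2234 - 1953/(-801) = -2234 - 1953*(-1)/801 = -2234 - 1*(-217/89) = -2234 + 217/89 = -198609/89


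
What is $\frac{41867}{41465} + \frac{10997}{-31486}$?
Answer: $\frac{123176251}{186509570} \approx 0.66043$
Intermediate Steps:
$\frac{41867}{41465} + \frac{10997}{-31486} = 41867 \cdot \frac{1}{41465} + 10997 \left(- \frac{1}{31486}\right) = \frac{41867}{41465} - \frac{1571}{4498} = \frac{123176251}{186509570}$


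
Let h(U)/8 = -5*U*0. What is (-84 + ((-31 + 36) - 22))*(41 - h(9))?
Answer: -4141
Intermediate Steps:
h(U) = 0 (h(U) = 8*(-5*U*0) = 8*0 = 0)
(-84 + ((-31 + 36) - 22))*(41 - h(9)) = (-84 + ((-31 + 36) - 22))*(41 - 1*0) = (-84 + (5 - 22))*(41 + 0) = (-84 - 17)*41 = -101*41 = -4141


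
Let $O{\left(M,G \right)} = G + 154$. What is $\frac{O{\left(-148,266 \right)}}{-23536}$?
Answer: $- \frac{105}{5884} \approx -0.017845$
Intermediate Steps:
$O{\left(M,G \right)} = 154 + G$
$\frac{O{\left(-148,266 \right)}}{-23536} = \frac{154 + 266}{-23536} = 420 \left(- \frac{1}{23536}\right) = - \frac{105}{5884}$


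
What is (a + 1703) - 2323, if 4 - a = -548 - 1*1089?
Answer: 1021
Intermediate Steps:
a = 1641 (a = 4 - (-548 - 1*1089) = 4 - (-548 - 1089) = 4 - 1*(-1637) = 4 + 1637 = 1641)
(a + 1703) - 2323 = (1641 + 1703) - 2323 = 3344 - 2323 = 1021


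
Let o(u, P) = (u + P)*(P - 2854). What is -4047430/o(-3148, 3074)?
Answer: 10939/44 ≈ 248.61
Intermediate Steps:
o(u, P) = (-2854 + P)*(P + u) (o(u, P) = (P + u)*(-2854 + P) = (-2854 + P)*(P + u))
-4047430/o(-3148, 3074) = -4047430/(3074² - 2854*3074 - 2854*(-3148) + 3074*(-3148)) = -4047430/(9449476 - 8773196 + 8984392 - 9676952) = -4047430/(-16280) = -4047430*(-1/16280) = 10939/44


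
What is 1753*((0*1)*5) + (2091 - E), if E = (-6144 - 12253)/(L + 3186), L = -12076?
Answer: 18570593/8890 ≈ 2088.9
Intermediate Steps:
E = 18397/8890 (E = (-6144 - 12253)/(-12076 + 3186) = -18397/(-8890) = -18397*(-1/8890) = 18397/8890 ≈ 2.0694)
1753*((0*1)*5) + (2091 - E) = 1753*((0*1)*5) + (2091 - 1*18397/8890) = 1753*(0*5) + (2091 - 18397/8890) = 1753*0 + 18570593/8890 = 0 + 18570593/8890 = 18570593/8890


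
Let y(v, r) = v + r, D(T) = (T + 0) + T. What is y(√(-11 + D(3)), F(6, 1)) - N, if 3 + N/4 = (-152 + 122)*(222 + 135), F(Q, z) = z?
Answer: 42853 + I*√5 ≈ 42853.0 + 2.2361*I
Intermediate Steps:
D(T) = 2*T (D(T) = T + T = 2*T)
y(v, r) = r + v
N = -42852 (N = -12 + 4*((-152 + 122)*(222 + 135)) = -12 + 4*(-30*357) = -12 + 4*(-10710) = -12 - 42840 = -42852)
y(√(-11 + D(3)), F(6, 1)) - N = (1 + √(-11 + 2*3)) - 1*(-42852) = (1 + √(-11 + 6)) + 42852 = (1 + √(-5)) + 42852 = (1 + I*√5) + 42852 = 42853 + I*√5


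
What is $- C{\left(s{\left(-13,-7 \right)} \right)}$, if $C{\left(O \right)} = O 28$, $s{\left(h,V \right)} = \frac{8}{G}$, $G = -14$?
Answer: $16$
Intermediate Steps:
$s{\left(h,V \right)} = - \frac{4}{7}$ ($s{\left(h,V \right)} = \frac{8}{-14} = 8 \left(- \frac{1}{14}\right) = - \frac{4}{7}$)
$C{\left(O \right)} = 28 O$
$- C{\left(s{\left(-13,-7 \right)} \right)} = - \frac{28 \left(-4\right)}{7} = \left(-1\right) \left(-16\right) = 16$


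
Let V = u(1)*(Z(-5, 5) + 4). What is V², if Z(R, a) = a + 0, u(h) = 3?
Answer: 729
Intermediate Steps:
Z(R, a) = a
V = 27 (V = 3*(5 + 4) = 3*9 = 27)
V² = 27² = 729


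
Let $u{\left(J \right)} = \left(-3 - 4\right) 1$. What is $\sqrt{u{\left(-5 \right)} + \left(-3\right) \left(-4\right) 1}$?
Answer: $\sqrt{5} \approx 2.2361$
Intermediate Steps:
$u{\left(J \right)} = -7$ ($u{\left(J \right)} = \left(-7\right) 1 = -7$)
$\sqrt{u{\left(-5 \right)} + \left(-3\right) \left(-4\right) 1} = \sqrt{-7 + \left(-3\right) \left(-4\right) 1} = \sqrt{-7 + 12 \cdot 1} = \sqrt{-7 + 12} = \sqrt{5}$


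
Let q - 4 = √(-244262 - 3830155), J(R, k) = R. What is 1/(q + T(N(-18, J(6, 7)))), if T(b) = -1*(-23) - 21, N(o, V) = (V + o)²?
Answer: 2/1358151 - I*√452713/1358151 ≈ 1.4726e-6 - 0.00049541*I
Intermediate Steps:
T(b) = 2 (T(b) = 23 - 21 = 2)
q = 4 + 3*I*√452713 (q = 4 + √(-244262 - 3830155) = 4 + √(-4074417) = 4 + 3*I*√452713 ≈ 4.0 + 2018.5*I)
1/(q + T(N(-18, J(6, 7)))) = 1/((4 + 3*I*√452713) + 2) = 1/(6 + 3*I*√452713)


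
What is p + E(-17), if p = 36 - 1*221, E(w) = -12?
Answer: -197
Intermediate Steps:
p = -185 (p = 36 - 221 = -185)
p + E(-17) = -185 - 12 = -197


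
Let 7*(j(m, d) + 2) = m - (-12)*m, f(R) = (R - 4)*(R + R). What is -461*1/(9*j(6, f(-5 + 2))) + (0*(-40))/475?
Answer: -3227/576 ≈ -5.6024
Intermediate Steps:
f(R) = 2*R*(-4 + R) (f(R) = (-4 + R)*(2*R) = 2*R*(-4 + R))
j(m, d) = -2 + 13*m/7 (j(m, d) = -2 + (m - (-12)*m)/7 = -2 + (m + 12*m)/7 = -2 + (13*m)/7 = -2 + 13*m/7)
-461*1/(9*j(6, f(-5 + 2))) + (0*(-40))/475 = -461*1/(9*(-2 + (13/7)*6)) + (0*(-40))/475 = -461*1/(9*(-2 + 78/7)) + 0*(1/475) = -461/((64/7)*9) + 0 = -461/576/7 + 0 = -461*7/576 + 0 = -3227/576 + 0 = -3227/576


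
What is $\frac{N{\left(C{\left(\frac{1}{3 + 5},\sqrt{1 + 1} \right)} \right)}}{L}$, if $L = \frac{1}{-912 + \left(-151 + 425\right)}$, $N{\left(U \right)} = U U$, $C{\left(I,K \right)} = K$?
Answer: $-1276$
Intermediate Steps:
$N{\left(U \right)} = U^{2}$
$L = - \frac{1}{638}$ ($L = \frac{1}{-912 + 274} = \frac{1}{-638} = - \frac{1}{638} \approx -0.0015674$)
$\frac{N{\left(C{\left(\frac{1}{3 + 5},\sqrt{1 + 1} \right)} \right)}}{L} = \frac{\left(\sqrt{1 + 1}\right)^{2}}{- \frac{1}{638}} = \left(\sqrt{2}\right)^{2} \left(-638\right) = 2 \left(-638\right) = -1276$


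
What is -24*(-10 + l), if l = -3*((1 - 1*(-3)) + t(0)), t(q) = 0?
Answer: 528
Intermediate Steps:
l = -12 (l = -3*((1 - 1*(-3)) + 0) = -3*((1 + 3) + 0) = -3*(4 + 0) = -3*4 = -12)
-24*(-10 + l) = -24*(-10 - 12) = -24*(-22) = 528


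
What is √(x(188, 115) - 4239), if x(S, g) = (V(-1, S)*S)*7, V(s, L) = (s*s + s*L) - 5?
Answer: I*√256911 ≈ 506.86*I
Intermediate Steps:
V(s, L) = -5 + s² + L*s (V(s, L) = (s² + L*s) - 5 = -5 + s² + L*s)
x(S, g) = 7*S*(-4 - S) (x(S, g) = ((-5 + (-1)² + S*(-1))*S)*7 = ((-5 + 1 - S)*S)*7 = ((-4 - S)*S)*7 = (S*(-4 - S))*7 = 7*S*(-4 - S))
√(x(188, 115) - 4239) = √(7*188*(-4 - 1*188) - 4239) = √(7*188*(-4 - 188) - 4239) = √(7*188*(-192) - 4239) = √(-252672 - 4239) = √(-256911) = I*√256911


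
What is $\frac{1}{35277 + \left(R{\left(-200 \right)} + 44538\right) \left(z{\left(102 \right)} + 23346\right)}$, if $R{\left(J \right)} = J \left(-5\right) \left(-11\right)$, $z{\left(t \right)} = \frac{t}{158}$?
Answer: $\frac{79}{61859771013} \approx 1.2771 \cdot 10^{-9}$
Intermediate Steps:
$z{\left(t \right)} = \frac{t}{158}$ ($z{\left(t \right)} = t \frac{1}{158} = \frac{t}{158}$)
$R{\left(J \right)} = 55 J$ ($R{\left(J \right)} = - 5 J \left(-11\right) = 55 J$)
$\frac{1}{35277 + \left(R{\left(-200 \right)} + 44538\right) \left(z{\left(102 \right)} + 23346\right)} = \frac{1}{35277 + \left(55 \left(-200\right) + 44538\right) \left(\frac{1}{158} \cdot 102 + 23346\right)} = \frac{1}{35277 + \left(-11000 + 44538\right) \left(\frac{51}{79} + 23346\right)} = \frac{1}{35277 + 33538 \cdot \frac{1844385}{79}} = \frac{1}{35277 + \frac{61856984130}{79}} = \frac{1}{\frac{61859771013}{79}} = \frac{79}{61859771013}$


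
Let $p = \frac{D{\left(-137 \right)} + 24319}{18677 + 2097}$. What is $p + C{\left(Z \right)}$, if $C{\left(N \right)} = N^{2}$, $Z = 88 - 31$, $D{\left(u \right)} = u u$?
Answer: $\frac{33768907}{10387} \approx 3251.1$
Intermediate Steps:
$D{\left(u \right)} = u^{2}$
$Z = 57$
$p = \frac{21544}{10387}$ ($p = \frac{\left(-137\right)^{2} + 24319}{18677 + 2097} = \frac{18769 + 24319}{20774} = 43088 \cdot \frac{1}{20774} = \frac{21544}{10387} \approx 2.0741$)
$p + C{\left(Z \right)} = \frac{21544}{10387} + 57^{2} = \frac{21544}{10387} + 3249 = \frac{33768907}{10387}$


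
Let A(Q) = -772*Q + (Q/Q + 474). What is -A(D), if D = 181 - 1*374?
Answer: -149471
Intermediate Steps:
D = -193 (D = 181 - 374 = -193)
A(Q) = 475 - 772*Q (A(Q) = -772*Q + (1 + 474) = -772*Q + 475 = 475 - 772*Q)
-A(D) = -(475 - 772*(-193)) = -(475 + 148996) = -1*149471 = -149471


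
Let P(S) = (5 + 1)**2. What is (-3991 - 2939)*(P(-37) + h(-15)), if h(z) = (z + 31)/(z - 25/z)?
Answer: -241164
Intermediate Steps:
h(z) = (31 + z)/(z - 25/z)
P(S) = 36 (P(S) = 6**2 = 36)
(-3991 - 2939)*(P(-37) + h(-15)) = (-3991 - 2939)*(36 - 15*(31 - 15)/(-25 + (-15)**2)) = -6930*(36 - 15*16/(-25 + 225)) = -6930*(36 - 15*16/200) = -6930*(36 - 15*1/200*16) = -6930*(36 - 6/5) = -6930*174/5 = -241164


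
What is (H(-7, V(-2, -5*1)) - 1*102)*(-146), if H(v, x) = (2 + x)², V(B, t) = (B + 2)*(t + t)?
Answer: 14308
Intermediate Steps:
V(B, t) = 2*t*(2 + B) (V(B, t) = (2 + B)*(2*t) = 2*t*(2 + B))
(H(-7, V(-2, -5*1)) - 1*102)*(-146) = ((2 + 2*(-5*1)*(2 - 2))² - 1*102)*(-146) = ((2 + 2*(-5)*0)² - 102)*(-146) = ((2 + 0)² - 102)*(-146) = (2² - 102)*(-146) = (4 - 102)*(-146) = -98*(-146) = 14308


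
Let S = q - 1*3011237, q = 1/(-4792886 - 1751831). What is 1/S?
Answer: -6544717/19707693984930 ≈ -3.3209e-7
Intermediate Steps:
q = -1/6544717 (q = 1/(-6544717) = -1/6544717 ≈ -1.5279e-7)
S = -19707693984930/6544717 (S = -1/6544717 - 1*3011237 = -1/6544717 - 3011237 = -19707693984930/6544717 ≈ -3.0112e+6)
1/S = 1/(-19707693984930/6544717) = -6544717/19707693984930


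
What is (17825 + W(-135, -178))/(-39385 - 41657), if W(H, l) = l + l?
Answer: -5823/27014 ≈ -0.21555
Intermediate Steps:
W(H, l) = 2*l
(17825 + W(-135, -178))/(-39385 - 41657) = (17825 + 2*(-178))/(-39385 - 41657) = (17825 - 356)/(-81042) = 17469*(-1/81042) = -5823/27014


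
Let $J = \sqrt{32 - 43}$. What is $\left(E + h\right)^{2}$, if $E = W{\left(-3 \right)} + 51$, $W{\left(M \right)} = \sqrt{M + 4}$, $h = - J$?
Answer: $\left(52 - i \sqrt{11}\right)^{2} \approx 2693.0 - 344.93 i$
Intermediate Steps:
$J = i \sqrt{11}$ ($J = \sqrt{-11} = i \sqrt{11} \approx 3.3166 i$)
$h = - i \sqrt{11} \approx - 3.3166 i$
$W{\left(M \right)} = \sqrt{4 + M}$
$E = 52$ ($E = \sqrt{4 - 3} + 51 = \sqrt{1} + 51 = 1 + 51 = 52$)
$\left(E + h\right)^{2} = \left(52 - i \sqrt{11}\right)^{2}$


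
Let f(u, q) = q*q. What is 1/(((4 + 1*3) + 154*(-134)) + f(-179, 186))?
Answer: 1/13967 ≈ 7.1597e-5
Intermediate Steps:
f(u, q) = q**2
1/(((4 + 1*3) + 154*(-134)) + f(-179, 186)) = 1/(((4 + 1*3) + 154*(-134)) + 186**2) = 1/(((4 + 3) - 20636) + 34596) = 1/((7 - 20636) + 34596) = 1/(-20629 + 34596) = 1/13967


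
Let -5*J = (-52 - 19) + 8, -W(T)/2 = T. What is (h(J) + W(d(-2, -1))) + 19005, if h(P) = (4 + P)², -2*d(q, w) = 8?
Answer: 482214/25 ≈ 19289.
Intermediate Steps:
d(q, w) = -4 (d(q, w) = -½*8 = -4)
W(T) = -2*T
J = 63/5 (J = -((-52 - 19) + 8)/5 = -(-71 + 8)/5 = -⅕*(-63) = 63/5 ≈ 12.600)
(h(J) + W(d(-2, -1))) + 19005 = ((4 + 63/5)² - 2*(-4)) + 19005 = ((83/5)² + 8) + 19005 = (6889/25 + 8) + 19005 = 7089/25 + 19005 = 482214/25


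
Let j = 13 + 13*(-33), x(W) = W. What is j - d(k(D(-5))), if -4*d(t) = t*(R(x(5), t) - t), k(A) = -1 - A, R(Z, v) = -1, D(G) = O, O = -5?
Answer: -421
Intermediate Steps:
D(G) = -5
j = -416 (j = 13 - 429 = -416)
d(t) = -t*(-1 - t)/4
j - d(k(D(-5))) = -416 - (-1 - 1*(-5))*(1 + (-1 - 1*(-5)))/4 = -416 - (-1 + 5)*(1 + (-1 + 5))/4 = -416 - 4*(1 + 4)/4 = -416 - 4*5/4 = -416 - 1*5 = -416 - 5 = -421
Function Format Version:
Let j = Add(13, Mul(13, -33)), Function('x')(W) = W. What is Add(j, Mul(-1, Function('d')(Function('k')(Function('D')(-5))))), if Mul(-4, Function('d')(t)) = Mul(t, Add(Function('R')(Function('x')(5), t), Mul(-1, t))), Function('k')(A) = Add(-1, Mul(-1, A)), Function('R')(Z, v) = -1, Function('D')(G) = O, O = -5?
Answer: -421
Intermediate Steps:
Function('D')(G) = -5
j = -416 (j = Add(13, -429) = -416)
Function('d')(t) = Mul(Rational(-1, 4), t, Add(-1, Mul(-1, t))) (Function('d')(t) = Mul(Rational(-1, 4), Mul(t, Add(-1, Mul(-1, t)))) = Mul(Rational(-1, 4), t, Add(-1, Mul(-1, t))))
Add(j, Mul(-1, Function('d')(Function('k')(Function('D')(-5))))) = Add(-416, Mul(-1, Mul(Rational(1, 4), Add(-1, Mul(-1, -5)), Add(1, Add(-1, Mul(-1, -5)))))) = Add(-416, Mul(-1, Mul(Rational(1, 4), Add(-1, 5), Add(1, Add(-1, 5))))) = Add(-416, Mul(-1, Mul(Rational(1, 4), 4, Add(1, 4)))) = Add(-416, Mul(-1, Mul(Rational(1, 4), 4, 5))) = Add(-416, Mul(-1, 5)) = Add(-416, -5) = -421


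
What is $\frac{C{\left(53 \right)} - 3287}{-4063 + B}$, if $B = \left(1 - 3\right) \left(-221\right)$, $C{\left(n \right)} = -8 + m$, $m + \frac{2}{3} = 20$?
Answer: $\frac{9827}{10863} \approx 0.90463$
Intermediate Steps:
$m = \frac{58}{3}$ ($m = - \frac{2}{3} + 20 = \frac{58}{3} \approx 19.333$)
$C{\left(n \right)} = \frac{34}{3}$ ($C{\left(n \right)} = -8 + \frac{58}{3} = \frac{34}{3}$)
$B = 442$ ($B = \left(-2\right) \left(-221\right) = 442$)
$\frac{C{\left(53 \right)} - 3287}{-4063 + B} = \frac{\frac{34}{3} - 3287}{-4063 + 442} = - \frac{9827}{3 \left(-3621\right)} = \left(- \frac{9827}{3}\right) \left(- \frac{1}{3621}\right) = \frac{9827}{10863}$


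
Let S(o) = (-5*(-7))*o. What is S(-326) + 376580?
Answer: 365170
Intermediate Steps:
S(o) = 35*o
S(-326) + 376580 = 35*(-326) + 376580 = -11410 + 376580 = 365170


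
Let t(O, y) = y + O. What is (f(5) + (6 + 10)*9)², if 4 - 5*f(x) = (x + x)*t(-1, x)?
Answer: 467856/25 ≈ 18714.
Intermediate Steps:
t(O, y) = O + y
f(x) = ⅘ - 2*x*(-1 + x)/5 (f(x) = ⅘ - (x + x)*(-1 + x)/5 = ⅘ - 2*x*(-1 + x)/5)
(f(5) + (6 + 10)*9)² = ((⅘ - ⅖*5*(-1 + 5)) + (6 + 10)*9)² = ((⅘ - ⅖*5*4) + 16*9)² = ((⅘ - 8) + 144)² = (-36/5 + 144)² = (684/5)² = 467856/25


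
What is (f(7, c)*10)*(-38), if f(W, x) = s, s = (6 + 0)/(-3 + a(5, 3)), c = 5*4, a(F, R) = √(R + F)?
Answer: 6840 + 4560*√2 ≈ 13289.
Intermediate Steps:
a(F, R) = √(F + R)
c = 20
s = 6/(-3 + 2*√2) (s = (6 + 0)/(-3 + √(5 + 3)) = 6/(-3 + √8) = 6/(-3 + 2*√2) ≈ -34.971)
f(W, x) = -18 - 12*√2
(f(7, c)*10)*(-38) = ((-18 - 12*√2)*10)*(-38) = (-180 - 120*√2)*(-38) = 6840 + 4560*√2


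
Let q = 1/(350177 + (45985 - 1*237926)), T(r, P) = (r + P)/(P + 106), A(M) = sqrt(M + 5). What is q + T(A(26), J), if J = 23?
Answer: 3639557/20412444 + sqrt(31)/129 ≈ 0.22146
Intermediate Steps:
A(M) = sqrt(5 + M)
T(r, P) = (P + r)/(106 + P)
q = 1/158236 (q = 1/(350177 + (45985 - 237926)) = 1/(350177 - 191941) = 1/158236 ≈ 6.3197e-6)
q + T(A(26), J) = 1/158236 + (23 + sqrt(5 + 26))/(106 + 23) = 1/158236 + (23 + sqrt(31))/129 = 1/158236 + (23/129 + sqrt(31)/129) = 3639557/20412444 + sqrt(31)/129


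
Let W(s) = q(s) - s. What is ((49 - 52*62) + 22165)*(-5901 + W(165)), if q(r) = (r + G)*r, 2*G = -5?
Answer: 393976035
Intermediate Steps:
G = -5/2 (G = (1/2)*(-5) = -5/2 ≈ -2.5000)
q(r) = r*(-5/2 + r) (q(r) = (r - 5/2)*r = (-5/2 + r)*r = r*(-5/2 + r))
W(s) = -s + s*(-5 + 2*s)/2 (W(s) = s*(-5 + 2*s)/2 - s = -s + s*(-5 + 2*s)/2)
((49 - 52*62) + 22165)*(-5901 + W(165)) = ((49 - 52*62) + 22165)*(-5901 + (1/2)*165*(-7 + 2*165)) = ((49 - 3224) + 22165)*(-5901 + (1/2)*165*(-7 + 330)) = (-3175 + 22165)*(-5901 + (1/2)*165*323) = 18990*(-5901 + 53295/2) = 18990*(41493/2) = 393976035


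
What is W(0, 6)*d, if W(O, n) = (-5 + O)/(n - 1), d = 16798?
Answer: -16798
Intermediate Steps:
W(O, n) = (-5 + O)/(-1 + n)
W(0, 6)*d = ((-5 + 0)/(-1 + 6))*16798 = (-5/5)*16798 = ((⅕)*(-5))*16798 = -1*16798 = -16798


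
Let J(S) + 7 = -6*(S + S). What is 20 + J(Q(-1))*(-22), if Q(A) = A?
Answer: -90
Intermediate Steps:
J(S) = -7 - 12*S (J(S) = -7 - 6*(S + S) = -7 - 12*S)
20 + J(Q(-1))*(-22) = 20 + (-7 - 12*(-1))*(-22) = 20 + (-7 + 12)*(-22) = 20 + 5*(-22) = 20 - 110 = -90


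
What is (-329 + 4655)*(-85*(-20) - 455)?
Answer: 5385870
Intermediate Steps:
(-329 + 4655)*(-85*(-20) - 455) = 4326*(1700 - 455) = 4326*1245 = 5385870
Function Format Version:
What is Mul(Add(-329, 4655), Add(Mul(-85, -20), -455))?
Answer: 5385870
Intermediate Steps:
Mul(Add(-329, 4655), Add(Mul(-85, -20), -455)) = Mul(4326, Add(1700, -455)) = Mul(4326, 1245) = 5385870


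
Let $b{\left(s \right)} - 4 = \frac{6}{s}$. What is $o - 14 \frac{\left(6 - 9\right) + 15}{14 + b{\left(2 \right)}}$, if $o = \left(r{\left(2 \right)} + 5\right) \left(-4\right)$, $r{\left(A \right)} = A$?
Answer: $-36$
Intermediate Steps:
$b{\left(s \right)} = 4 + \frac{6}{s}$
$o = -28$ ($o = \left(2 + 5\right) \left(-4\right) = 7 \left(-4\right) = -28$)
$o - 14 \frac{\left(6 - 9\right) + 15}{14 + b{\left(2 \right)}} = -28 - 14 \frac{\left(6 - 9\right) + 15}{14 + \left(4 + \frac{6}{2}\right)} = -28 - 14 \frac{-3 + 15}{14 + \left(4 + 6 \cdot \frac{1}{2}\right)} = -28 - 14 \frac{12}{14 + \left(4 + 3\right)} = -28 - 14 \frac{12}{14 + 7} = -28 - 14 \cdot \frac{12}{21} = -28 - 14 \cdot 12 \cdot \frac{1}{21} = -28 - 8 = -36$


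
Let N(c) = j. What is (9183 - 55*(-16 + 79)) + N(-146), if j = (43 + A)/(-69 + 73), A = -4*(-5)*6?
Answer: 23035/4 ≈ 5758.8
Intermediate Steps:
A = 120 (A = 20*6 = 120)
j = 163/4 (j = (43 + 120)/(-69 + 73) = 163/4 ≈ 40.750)
N(c) = 163/4
(9183 - 55*(-16 + 79)) + N(-146) = (9183 - 55*(-16 + 79)) + 163/4 = (9183 - 55*63) + 163/4 = (9183 - 3465) + 163/4 = 5718 + 163/4 = 23035/4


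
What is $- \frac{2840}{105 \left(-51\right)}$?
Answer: $\frac{568}{1071} \approx 0.53035$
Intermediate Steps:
$- \frac{2840}{105 \left(-51\right)} = - \frac{2840}{-5355} = \left(-2840\right) \left(- \frac{1}{5355}\right) = \frac{568}{1071}$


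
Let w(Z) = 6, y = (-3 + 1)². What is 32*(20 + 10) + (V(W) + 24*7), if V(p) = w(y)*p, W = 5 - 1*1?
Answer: 1152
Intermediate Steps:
y = 4 (y = (-2)² = 4)
W = 4 (W = 5 - 1 = 4)
V(p) = 6*p
32*(20 + 10) + (V(W) + 24*7) = 32*(20 + 10) + (6*4 + 24*7) = 32*30 + (24 + 168) = 960 + 192 = 1152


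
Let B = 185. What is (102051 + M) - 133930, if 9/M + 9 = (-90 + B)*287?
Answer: -868894015/27256 ≈ -31879.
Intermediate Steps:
M = 9/27256 (M = 9/(-9 + (-90 + 185)*287) = 9/(-9 + 95*287) = 9/(-9 + 27265) = 9/27256 ≈ 0.00033020)
(102051 + M) - 133930 = (102051 + 9/27256) - 133930 = 2781502065/27256 - 133930 = -868894015/27256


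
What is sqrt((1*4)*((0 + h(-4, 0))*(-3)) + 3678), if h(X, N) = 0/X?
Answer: sqrt(3678) ≈ 60.646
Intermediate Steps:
h(X, N) = 0
sqrt((1*4)*((0 + h(-4, 0))*(-3)) + 3678) = sqrt((1*4)*((0 + 0)*(-3)) + 3678) = sqrt(4*(0*(-3)) + 3678) = sqrt(4*0 + 3678) = sqrt(0 + 3678) = sqrt(3678)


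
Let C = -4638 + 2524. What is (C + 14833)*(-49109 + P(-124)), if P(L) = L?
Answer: -626194527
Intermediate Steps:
C = -2114
(C + 14833)*(-49109 + P(-124)) = (-2114 + 14833)*(-49109 - 124) = 12719*(-49233) = -626194527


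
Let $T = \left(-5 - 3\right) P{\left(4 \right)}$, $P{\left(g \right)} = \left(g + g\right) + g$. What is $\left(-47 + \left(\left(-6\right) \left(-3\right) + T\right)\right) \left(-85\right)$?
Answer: $10625$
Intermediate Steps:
$P{\left(g \right)} = 3 g$ ($P{\left(g \right)} = 2 g + g = 3 g$)
$T = -96$ ($T = \left(-5 - 3\right) 3 \cdot 4 = \left(-8\right) 12 = -96$)
$\left(-47 + \left(\left(-6\right) \left(-3\right) + T\right)\right) \left(-85\right) = \left(-47 - 78\right) \left(-85\right) = \left(-125\right) \left(-85\right) = 10625$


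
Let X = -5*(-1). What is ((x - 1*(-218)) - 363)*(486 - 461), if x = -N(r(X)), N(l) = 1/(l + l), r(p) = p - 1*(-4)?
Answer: -65275/18 ≈ -3626.4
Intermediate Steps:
X = 5
r(p) = 4 + p (r(p) = p + 4 = 4 + p)
N(l) = 1/(2*l)
x = -1/18 (x = -1/(2*(4 + 5)) = -1/(2*9) = -1*1/18 = -1/18 ≈ -0.055556)
((x - 1*(-218)) - 363)*(486 - 461) = ((-1/18 - 1*(-218)) - 363)*(486 - 461) = ((-1/18 + 218) - 363)*25 = (3923/18 - 363)*25 = -2611/18*25 = -65275/18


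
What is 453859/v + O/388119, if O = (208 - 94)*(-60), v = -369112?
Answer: -59558675767/47753126776 ≈ -1.2472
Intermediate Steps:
O = -6840 (O = 114*(-60) = -6840)
453859/v + O/388119 = 453859/(-369112) - 6840/388119 = 453859*(-1/369112) - 6840*1/388119 = -453859/369112 - 2280/129373 = -59558675767/47753126776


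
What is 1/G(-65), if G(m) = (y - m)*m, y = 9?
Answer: -1/4810 ≈ -0.00020790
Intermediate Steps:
G(m) = m*(9 - m) (G(m) = (9 - m)*m = m*(9 - m))
1/G(-65) = 1/(-65*(9 - 1*(-65))) = 1/(-65*(9 + 65)) = 1/(-65*74) = 1/(-4810) = -1/4810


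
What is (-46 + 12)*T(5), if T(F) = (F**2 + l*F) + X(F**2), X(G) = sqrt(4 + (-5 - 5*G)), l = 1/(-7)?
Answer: -5780/7 - 102*I*sqrt(14) ≈ -825.71 - 381.65*I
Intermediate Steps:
l = -1/7 ≈ -0.14286
X(G) = sqrt(-1 - 5*G)
T(F) = F**2 + sqrt(-1 - 5*F**2) - F/7 (T(F) = (F**2 - F/7) + sqrt(-1 - 5*F**2) = F**2 + sqrt(-1 - 5*F**2) - F/7)
(-46 + 12)*T(5) = (-46 + 12)*(5**2 + sqrt(-1 - 5*5**2) - 1/7*5) = -34*(25 + sqrt(-1 - 5*25) - 5/7) = -34*(25 + sqrt(-1 - 125) - 5/7) = -34*(25 + sqrt(-126) - 5/7) = -34*(25 + 3*I*sqrt(14) - 5/7) = -34*(170/7 + 3*I*sqrt(14)) = -5780/7 - 102*I*sqrt(14)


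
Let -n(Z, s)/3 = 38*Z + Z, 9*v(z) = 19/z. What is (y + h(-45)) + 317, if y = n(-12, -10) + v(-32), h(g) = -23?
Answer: 489005/288 ≈ 1697.9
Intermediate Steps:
v(z) = 19/(9*z) (v(z) = (19/z)/9 = 19/(9*z))
n(Z, s) = -117*Z (n(Z, s) = -3*(38*Z + Z) = -117*Z)
y = 404333/288 (y = -117*(-12) + (19/9)/(-32) = 1404 + (19/9)*(-1/32) = 1404 - 19/288 = 404333/288 ≈ 1403.9)
(y + h(-45)) + 317 = (404333/288 - 23) + 317 = 397709/288 + 317 = 489005/288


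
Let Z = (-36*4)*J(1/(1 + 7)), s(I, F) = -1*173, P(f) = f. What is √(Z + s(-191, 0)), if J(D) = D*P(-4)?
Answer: I*√101 ≈ 10.05*I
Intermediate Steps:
J(D) = -4*D (J(D) = D*(-4) = -4*D)
s(I, F) = -173
Z = 72 (Z = (-36*4)*(-4/(1 + 7)) = -(-576)/8 = -144*(-½) = 72)
√(Z + s(-191, 0)) = √(72 - 173) = √(-101) = I*√101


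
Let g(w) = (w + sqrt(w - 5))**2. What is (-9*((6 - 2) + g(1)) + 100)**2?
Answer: 6985 - 6552*I ≈ 6985.0 - 6552.0*I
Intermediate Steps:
g(w) = (w + sqrt(-5 + w))**2
(-9*((6 - 2) + g(1)) + 100)**2 = (-9*((6 - 2) + (1 + sqrt(-5 + 1))**2) + 100)**2 = (-9*(4 + (1 + sqrt(-4))**2) + 100)**2 = (-9*(4 + (1 + 2*I)**2) + 100)**2 = ((-36 - 9*(1 + 2*I)**2) + 100)**2 = (64 - 9*(1 + 2*I)**2)**2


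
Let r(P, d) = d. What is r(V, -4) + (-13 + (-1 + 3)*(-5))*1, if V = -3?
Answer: -27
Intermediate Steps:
r(V, -4) + (-13 + (-1 + 3)*(-5))*1 = -4 + (-13 + (-1 + 3)*(-5))*1 = -4 + (-13 + 2*(-5))*1 = -4 + (-13 - 10)*1 = -4 - 23*1 = -4 - 23 = -27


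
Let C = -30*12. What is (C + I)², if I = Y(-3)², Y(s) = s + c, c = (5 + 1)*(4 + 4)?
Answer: 2772225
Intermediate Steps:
c = 48 (c = 6*8 = 48)
Y(s) = 48 + s (Y(s) = s + 48 = 48 + s)
I = 2025 (I = (48 - 3)² = 45² = 2025)
C = -360
(C + I)² = (-360 + 2025)² = 1665² = 2772225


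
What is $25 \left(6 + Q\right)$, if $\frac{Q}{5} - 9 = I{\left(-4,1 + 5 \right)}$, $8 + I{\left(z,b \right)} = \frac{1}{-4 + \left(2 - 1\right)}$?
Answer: $\frac{700}{3} \approx 233.33$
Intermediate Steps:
$I{\left(z,b \right)} = - \frac{25}{3}$ ($I{\left(z,b \right)} = -8 + \frac{1}{-4 + \left(2 - 1\right)} = -8 + \frac{1}{-4 + 1} = -8 + \frac{1}{-3} = -8 - \frac{1}{3} = - \frac{25}{3}$)
$Q = \frac{10}{3}$ ($Q = 45 + 5 \left(- \frac{25}{3}\right) = 45 - \frac{125}{3} = \frac{10}{3} \approx 3.3333$)
$25 \left(6 + Q\right) = 25 \left(6 + \frac{10}{3}\right) = 25 \cdot \frac{28}{3} = \frac{700}{3}$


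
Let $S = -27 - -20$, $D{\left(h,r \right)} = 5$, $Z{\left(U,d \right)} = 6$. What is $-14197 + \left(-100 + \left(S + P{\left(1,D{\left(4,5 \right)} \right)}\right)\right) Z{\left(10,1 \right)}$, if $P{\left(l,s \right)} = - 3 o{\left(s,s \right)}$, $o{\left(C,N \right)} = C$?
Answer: $-14929$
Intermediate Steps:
$S = -7$ ($S = -27 + 20 = -7$)
$P{\left(l,s \right)} = - 3 s$
$-14197 + \left(-100 + \left(S + P{\left(1,D{\left(4,5 \right)} \right)}\right)\right) Z{\left(10,1 \right)} = -14197 + \left(-100 - 22\right) 6 = -14197 - 732 = -14929$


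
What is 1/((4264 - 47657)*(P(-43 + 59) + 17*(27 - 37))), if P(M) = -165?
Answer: 1/14536655 ≈ 6.8792e-8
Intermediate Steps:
1/((4264 - 47657)*(P(-43 + 59) + 17*(27 - 37))) = 1/((4264 - 47657)*(-165 + 17*(27 - 37))) = 1/(-43393*(-165 + 17*(-10))) = 1/(-43393*(-165 - 170)) = 1/(-43393*(-335)) = 1/14536655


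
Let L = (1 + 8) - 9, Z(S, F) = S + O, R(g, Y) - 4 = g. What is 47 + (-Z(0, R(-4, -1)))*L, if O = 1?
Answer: 47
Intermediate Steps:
R(g, Y) = 4 + g
Z(S, F) = 1 + S (Z(S, F) = S + 1 = 1 + S)
L = 0 (L = 9 - 9 = 0)
47 + (-Z(0, R(-4, -1)))*L = 47 - (1 + 0)*0 = 47 - 1*1*0 = 47 - 1*0 = 47 + 0 = 47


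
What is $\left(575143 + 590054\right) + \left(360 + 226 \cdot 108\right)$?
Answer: $1189965$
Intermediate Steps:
$\left(575143 + 590054\right) + \left(360 + 226 \cdot 108\right) = 1165197 + \left(360 + 24408\right) = 1165197 + 24768 = 1189965$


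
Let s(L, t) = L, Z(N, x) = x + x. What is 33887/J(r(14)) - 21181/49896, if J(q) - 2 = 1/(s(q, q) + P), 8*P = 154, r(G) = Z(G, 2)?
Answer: 78621385273/4740120 ≈ 16586.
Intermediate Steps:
Z(N, x) = 2*x
r(G) = 4 (r(G) = 2*2 = 4)
P = 77/4 (P = (1/8)*154 = 77/4 ≈ 19.250)
J(q) = 2 + 1/(77/4 + q) (J(q) = 2 + 1/(q + 77/4) = 2 + 1/(77/4 + q))
33887/J(r(14)) - 21181/49896 = 33887/((2*(79 + 4*4)/(77 + 4*4))) - 21181/49896 = 33887/((2*(79 + 16)/(77 + 16))) - 21181*1/49896 = 33887/((2*95/93)) - 21181/49896 = 33887/((2*(1/93)*95)) - 21181/49896 = 33887/(190/93) - 21181/49896 = 33887*(93/190) - 21181/49896 = 3151491/190 - 21181/49896 = 78621385273/4740120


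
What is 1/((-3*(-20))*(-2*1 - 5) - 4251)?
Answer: -1/4671 ≈ -0.00021409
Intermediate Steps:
1/((-3*(-20))*(-2*1 - 5) - 4251) = 1/(60*(-2 - 5) - 4251) = 1/(60*(-7) - 4251) = 1/(-420 - 4251) = 1/(-4671) = -1/4671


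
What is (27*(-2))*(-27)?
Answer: 1458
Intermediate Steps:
(27*(-2))*(-27) = -54*(-27) = 1458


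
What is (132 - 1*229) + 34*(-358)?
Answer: -12269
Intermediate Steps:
(132 - 1*229) + 34*(-358) = (132 - 229) - 12172 = -97 - 12172 = -12269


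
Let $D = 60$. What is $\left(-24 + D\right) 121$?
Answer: $4356$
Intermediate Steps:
$\left(-24 + D\right) 121 = \left(-24 + 60\right) 121 = 36 \cdot 121 = 4356$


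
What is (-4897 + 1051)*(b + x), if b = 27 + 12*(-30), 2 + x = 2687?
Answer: -9045792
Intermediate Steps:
x = 2685 (x = -2 + 2687 = 2685)
b = -333 (b = 27 - 360 = -333)
(-4897 + 1051)*(b + x) = (-4897 + 1051)*(-333 + 2685) = -3846*2352 = -9045792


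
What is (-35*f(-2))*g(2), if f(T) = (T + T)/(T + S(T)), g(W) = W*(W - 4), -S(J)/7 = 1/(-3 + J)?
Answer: 2800/3 ≈ 933.33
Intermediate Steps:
S(J) = -7/(-3 + J)
g(W) = W*(-4 + W)
f(T) = 2*T/(T - 7/(-3 + T)) (f(T) = (T + T)/(T - 7/(-3 + T)) = (2*T)/(T - 7/(-3 + T)) = 2*T/(T - 7/(-3 + T)))
(-35*f(-2))*g(2) = (-70*(-2)*(-3 - 2)/(-7 - 2*(-3 - 2)))*(2*(-4 + 2)) = (-70*(-2)*(-5)/(-7 - 2*(-5)))*(2*(-2)) = -70*(-2)*(-5)/(-7 + 10)*(-4) = -70*(-2)*(-5)/3*(-4) = -35*20/3*(-4) = -700/3*(-4) = 2800/3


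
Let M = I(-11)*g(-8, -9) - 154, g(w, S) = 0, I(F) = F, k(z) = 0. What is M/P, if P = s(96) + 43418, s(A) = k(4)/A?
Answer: -77/21709 ≈ -0.0035469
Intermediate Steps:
s(A) = 0 (s(A) = 0/A = 0)
M = -154 (M = -11*0 - 154 = 0 - 154 = -154)
P = 43418 (P = 0 + 43418 = 43418)
M/P = -154/43418 = -154*1/43418 = -77/21709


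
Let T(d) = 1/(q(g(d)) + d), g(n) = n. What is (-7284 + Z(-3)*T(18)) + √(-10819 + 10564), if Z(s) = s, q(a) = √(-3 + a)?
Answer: -750270/103 + √15/103 + I*√255 ≈ -7284.1 + 15.969*I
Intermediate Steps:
T(d) = 1/(d + √(-3 + d)) (T(d) = 1/(√(-3 + d) + d) = 1/(d + √(-3 + d)))
(-7284 + Z(-3)*T(18)) + √(-10819 + 10564) = (-7284 - 3/(18 + √(-3 + 18))) + √(-10819 + 10564) = (-7284 - 3/(18 + √15)) + √(-255) = (-7284 - 3/(18 + √15)) + I*√255 = -7284 - 3/(18 + √15) + I*√255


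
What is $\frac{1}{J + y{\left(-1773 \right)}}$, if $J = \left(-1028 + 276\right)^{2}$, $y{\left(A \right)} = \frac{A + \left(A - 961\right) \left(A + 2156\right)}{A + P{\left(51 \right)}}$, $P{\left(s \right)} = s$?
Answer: $\frac{1722}{974846783} \approx 1.7664 \cdot 10^{-6}$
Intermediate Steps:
$y{\left(A \right)} = \frac{A + \left(-961 + A\right) \left(2156 + A\right)}{51 + A}$ ($y{\left(A \right)} = \frac{A + \left(A - 961\right) \left(A + 2156\right)}{A + 51} = \frac{A + \left(-961 + A\right) \left(2156 + A\right)}{51 + A}$)
$J = 565504$ ($J = \left(-752\right)^{2} = 565504$)
$\frac{1}{J + y{\left(-1773 \right)}} = \frac{1}{565504 + \frac{-2071916 + \left(-1773\right)^{2} + 1196 \left(-1773\right)}{51 - 1773}} = \frac{1}{565504 + \frac{-2071916 + 3143529 - 2120508}{-1722}} = \frac{1}{565504 - - \frac{1048895}{1722}} = \frac{1}{565504 + \frac{1048895}{1722}} = \frac{1}{\frac{974846783}{1722}} = \frac{1722}{974846783}$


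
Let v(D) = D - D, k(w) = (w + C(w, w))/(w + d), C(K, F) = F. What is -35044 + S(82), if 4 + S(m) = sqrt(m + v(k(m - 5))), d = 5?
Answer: -35048 + sqrt(82) ≈ -35039.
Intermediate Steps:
k(w) = 2*w/(5 + w) (k(w) = (w + w)/(w + 5) = (2*w)/(5 + w) = 2*w/(5 + w))
v(D) = 0
S(m) = -4 + sqrt(m) (S(m) = -4 + sqrt(m + 0) = -4 + sqrt(m))
-35044 + S(82) = -35044 + (-4 + sqrt(82)) = -35048 + sqrt(82)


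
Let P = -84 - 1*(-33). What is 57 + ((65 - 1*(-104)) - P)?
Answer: 277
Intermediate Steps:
P = -51 (P = -84 + 33 = -51)
57 + ((65 - 1*(-104)) - P) = 57 + ((65 - 1*(-104)) - 1*(-51)) = 57 + ((65 + 104) + 51) = 57 + (169 + 51) = 57 + 220 = 277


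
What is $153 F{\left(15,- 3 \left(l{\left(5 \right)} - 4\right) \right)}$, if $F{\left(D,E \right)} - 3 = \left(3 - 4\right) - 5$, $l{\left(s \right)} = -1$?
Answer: $-459$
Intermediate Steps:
$F{\left(D,E \right)} = -3$ ($F{\left(D,E \right)} = 3 + \left(\left(3 - 4\right) - 5\right) = 3 - 6 = -3$)
$153 F{\left(15,- 3 \left(l{\left(5 \right)} - 4\right) \right)} = 153 \left(-3\right) = -459$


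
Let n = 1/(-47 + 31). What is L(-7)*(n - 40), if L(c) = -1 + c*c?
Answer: -1923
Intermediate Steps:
L(c) = -1 + c²
n = -1/16 (n = 1/(-16) = -1/16 ≈ -0.062500)
L(-7)*(n - 40) = (-1 + (-7)²)*(-1/16 - 40) = (-1 + 49)*(-641/16) = 48*(-641/16) = -1923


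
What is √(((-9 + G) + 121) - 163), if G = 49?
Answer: I*√2 ≈ 1.4142*I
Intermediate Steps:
√(((-9 + G) + 121) - 163) = √(((-9 + 49) + 121) - 163) = √((40 + 121) - 163) = √(161 - 163) = √(-2) = I*√2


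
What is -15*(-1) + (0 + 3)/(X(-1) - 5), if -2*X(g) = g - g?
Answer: 72/5 ≈ 14.400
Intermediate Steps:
X(g) = 0 (X(g) = -(g - g)/2 = -½*0 = 0)
-15*(-1) + (0 + 3)/(X(-1) - 5) = -15*(-1) + (0 + 3)/(0 - 5) = 15 + 3/(-5) = 15 + 3*(-⅕) = 15 - ⅗ = 72/5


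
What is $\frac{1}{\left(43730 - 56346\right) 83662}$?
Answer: $- \frac{1}{1055479792} \approx -9.4744 \cdot 10^{-10}$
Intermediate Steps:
$\frac{1}{\left(43730 - 56346\right) 83662} = \frac{1}{-12616} \cdot \frac{1}{83662} = \left(- \frac{1}{12616}\right) \frac{1}{83662} = - \frac{1}{1055479792}$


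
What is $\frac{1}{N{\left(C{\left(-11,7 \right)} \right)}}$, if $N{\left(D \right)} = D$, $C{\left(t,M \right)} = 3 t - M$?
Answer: $- \frac{1}{40} \approx -0.025$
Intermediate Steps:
$C{\left(t,M \right)} = - M + 3 t$
$\frac{1}{N{\left(C{\left(-11,7 \right)} \right)}} = \frac{1}{\left(-1\right) 7 + 3 \left(-11\right)} = \frac{1}{-7 - 33} = \frac{1}{-40} = - \frac{1}{40}$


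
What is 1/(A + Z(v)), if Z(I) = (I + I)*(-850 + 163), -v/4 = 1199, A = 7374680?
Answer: 1/13964384 ≈ 7.1611e-8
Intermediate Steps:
v = -4796 (v = -4*1199 = -4796)
Z(I) = -1374*I (Z(I) = (2*I)*(-687) = -1374*I)
1/(A + Z(v)) = 1/(7374680 - 1374*(-4796)) = 1/(7374680 + 6589704) = 1/13964384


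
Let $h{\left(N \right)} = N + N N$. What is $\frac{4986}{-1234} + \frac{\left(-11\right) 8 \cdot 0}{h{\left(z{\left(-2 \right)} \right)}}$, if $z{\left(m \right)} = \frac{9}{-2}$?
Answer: $- \frac{2493}{617} \approx -4.0405$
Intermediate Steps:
$z{\left(m \right)} = - \frac{9}{2}$ ($z{\left(m \right)} = 9 \left(- \frac{1}{2}\right) = - \frac{9}{2}$)
$h{\left(N \right)} = N + N^{2}$
$\frac{4986}{-1234} + \frac{\left(-11\right) 8 \cdot 0}{h{\left(z{\left(-2 \right)} \right)}} = \frac{4986}{-1234} + \frac{\left(-11\right) 8 \cdot 0}{\left(- \frac{9}{2}\right) \left(1 - \frac{9}{2}\right)} = 4986 \left(- \frac{1}{1234}\right) + \frac{\left(-88\right) 0}{\left(- \frac{9}{2}\right) \left(- \frac{7}{2}\right)} = - \frac{2493}{617} + \frac{0}{\frac{63}{4}} = - \frac{2493}{617} + 0 \cdot \frac{4}{63} = - \frac{2493}{617} + 0 = - \frac{2493}{617}$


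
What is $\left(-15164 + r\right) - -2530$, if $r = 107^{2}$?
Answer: $-1185$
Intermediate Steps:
$r = 11449$
$\left(-15164 + r\right) - -2530 = \left(-15164 + 11449\right) - -2530 = -3715 + 2530 = -1185$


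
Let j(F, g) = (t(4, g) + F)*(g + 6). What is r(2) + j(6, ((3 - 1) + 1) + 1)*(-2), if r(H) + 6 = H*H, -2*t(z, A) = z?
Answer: -82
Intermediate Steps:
t(z, A) = -z/2
r(H) = -6 + H² (r(H) = -6 + H*H = -6 + H²)
j(F, g) = (-2 + F)*(6 + g) (j(F, g) = (-½*4 + F)*(g + 6) = (-2 + F)*(6 + g))
r(2) + j(6, ((3 - 1) + 1) + 1)*(-2) = (-6 + 2²) + (-12 - 2*(((3 - 1) + 1) + 1) + 6*6 + 6*(((3 - 1) + 1) + 1))*(-2) = (-6 + 4) + (-12 - 2*((2 + 1) + 1) + 36 + 6*((2 + 1) + 1))*(-2) = -2 + (-12 - 2*(3 + 1) + 36 + 6*(3 + 1))*(-2) = -2 + (-12 - 2*4 + 36 + 6*4)*(-2) = -2 + (-12 - 8 + 36 + 24)*(-2) = -2 + 40*(-2) = -2 - 80 = -82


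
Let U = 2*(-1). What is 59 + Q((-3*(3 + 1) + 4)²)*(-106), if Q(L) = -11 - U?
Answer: 1013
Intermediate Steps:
U = -2
Q(L) = -9 (Q(L) = -11 - 1*(-2) = -11 + 2 = -9)
59 + Q((-3*(3 + 1) + 4)²)*(-106) = 59 - 9*(-106) = 59 + 954 = 1013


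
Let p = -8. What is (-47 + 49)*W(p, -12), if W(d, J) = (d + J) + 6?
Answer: -28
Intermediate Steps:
W(d, J) = 6 + J + d (W(d, J) = (J + d) + 6 = 6 + J + d)
(-47 + 49)*W(p, -12) = (-47 + 49)*(6 - 12 - 8) = 2*(-14) = -28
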